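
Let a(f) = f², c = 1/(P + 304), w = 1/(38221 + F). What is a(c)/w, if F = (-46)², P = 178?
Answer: 40337/232324 ≈ 0.17362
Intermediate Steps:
F = 2116
w = 1/40337 (w = 1/(38221 + 2116) = 1/40337 ≈ 2.4791e-5)
c = 1/482 (c = 1/(178 + 304) = 1/482 ≈ 0.0020747)
a(c)/w = (1/482)²/(1/40337) = (1/232324)*40337 = 40337/232324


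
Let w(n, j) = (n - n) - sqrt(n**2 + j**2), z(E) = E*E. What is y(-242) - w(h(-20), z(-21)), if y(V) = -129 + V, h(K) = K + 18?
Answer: -371 + sqrt(194485) ≈ 70.005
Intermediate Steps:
z(E) = E**2
h(K) = 18 + K
w(n, j) = -sqrt(j**2 + n**2) (w(n, j) = 0 - sqrt(j**2 + n**2) = -sqrt(j**2 + n**2))
y(-242) - w(h(-20), z(-21)) = (-129 - 242) - (-1)*sqrt(((-21)**2)**2 + (18 - 20)**2) = -371 - (-1)*sqrt(441**2 + (-2)**2) = -371 - (-1)*sqrt(194481 + 4) = -371 - (-1)*sqrt(194485) = -371 + sqrt(194485)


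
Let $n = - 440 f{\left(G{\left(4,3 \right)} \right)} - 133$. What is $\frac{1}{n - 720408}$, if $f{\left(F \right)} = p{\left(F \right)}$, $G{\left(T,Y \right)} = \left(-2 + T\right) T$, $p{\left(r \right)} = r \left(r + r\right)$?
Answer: $- \frac{1}{776861} \approx -1.2872 \cdot 10^{-6}$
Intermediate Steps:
$p{\left(r \right)} = 2 r^{2}$ ($p{\left(r \right)} = r 2 r = 2 r^{2}$)
$G{\left(T,Y \right)} = T \left(-2 + T\right)$
$f{\left(F \right)} = 2 F^{2}$
$n = -56453$ ($n = - 440 \cdot 2 \left(4 \left(-2 + 4\right)\right)^{2} - 133 = - 440 \cdot 2 \left(4 \cdot 2\right)^{2} - 133 = - 440 \cdot 2 \cdot 8^{2} - 133 = - 440 \cdot 2 \cdot 64 - 133 = \left(-440\right) 128 - 133 = -56320 - 133 = -56453$)
$\frac{1}{n - 720408} = \frac{1}{-56453 - 720408} = \frac{1}{-776861} = - \frac{1}{776861}$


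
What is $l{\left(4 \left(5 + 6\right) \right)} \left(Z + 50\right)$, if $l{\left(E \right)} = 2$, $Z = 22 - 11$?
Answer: $122$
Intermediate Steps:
$Z = 11$ ($Z = 22 - 11 = 11$)
$l{\left(4 \left(5 + 6\right) \right)} \left(Z + 50\right) = 2 \left(11 + 50\right) = 2 \cdot 61 = 122$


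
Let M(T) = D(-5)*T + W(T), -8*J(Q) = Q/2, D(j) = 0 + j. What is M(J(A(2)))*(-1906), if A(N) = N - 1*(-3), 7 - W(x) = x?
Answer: -67663/4 ≈ -16916.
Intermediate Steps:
D(j) = j
W(x) = 7 - x
A(N) = 3 + N (A(N) = N + 3 = 3 + N)
J(Q) = -Q/16 (J(Q) = -Q/(8*2) = -Q/16)
M(T) = 7 - 6*T (M(T) = -5*T + (7 - T) = 7 - 6*T)
M(J(A(2)))*(-1906) = (7 - (-3)*(3 + 2)/8)*(-1906) = (7 - (-3)*5/8)*(-1906) = (7 - 6*(-5/16))*(-1906) = (7 + 15/8)*(-1906) = (71/8)*(-1906) = -67663/4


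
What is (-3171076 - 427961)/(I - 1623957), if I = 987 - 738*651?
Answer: 399893/233712 ≈ 1.7111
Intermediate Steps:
I = -479451 (I = 987 - 480438 = -479451)
(-3171076 - 427961)/(I - 1623957) = (-3171076 - 427961)/(-479451 - 1623957) = -3599037/(-2103408) = -3599037*(-1/2103408) = 399893/233712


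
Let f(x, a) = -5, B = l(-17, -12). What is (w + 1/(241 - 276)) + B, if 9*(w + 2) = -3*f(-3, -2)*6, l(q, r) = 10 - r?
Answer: 1049/35 ≈ 29.971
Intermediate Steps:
B = 22 (B = 10 - 1*(-12) = 10 + 12 = 22)
w = 8 (w = -2 + (-3*(-5)*6)/9 = -2 + (15*6)/9 = -2 + (⅑)*90 = -2 + 10 = 8)
(w + 1/(241 - 276)) + B = (8 + 1/(241 - 276)) + 22 = (8 + 1/(-35)) + 22 = (8 - 1/35) + 22 = 279/35 + 22 = 1049/35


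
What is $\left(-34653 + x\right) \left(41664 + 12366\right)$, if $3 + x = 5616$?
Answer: $-1569031200$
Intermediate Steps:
$x = 5613$ ($x = -3 + 5616 = 5613$)
$\left(-34653 + x\right) \left(41664 + 12366\right) = \left(-34653 + 5613\right) \left(41664 + 12366\right) = \left(-29040\right) 54030 = -1569031200$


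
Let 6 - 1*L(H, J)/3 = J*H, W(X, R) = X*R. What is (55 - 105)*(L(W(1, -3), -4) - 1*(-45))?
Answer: -1350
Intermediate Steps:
W(X, R) = R*X
L(H, J) = 18 - 3*H*J (L(H, J) = 18 - 3*J*H = 18 - 3*H*J)
(55 - 105)*(L(W(1, -3), -4) - 1*(-45)) = (55 - 105)*((18 - 3*(-3*1)*(-4)) - 1*(-45)) = -50*((18 - 3*(-3)*(-4)) + 45) = -50*((18 - 36) + 45) = -50*(-18 + 45) = -50*27 = -1350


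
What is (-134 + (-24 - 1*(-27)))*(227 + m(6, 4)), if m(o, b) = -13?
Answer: -28034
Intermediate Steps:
(-134 + (-24 - 1*(-27)))*(227 + m(6, 4)) = (-134 + (-24 - 1*(-27)))*(227 - 13) = (-134 + (-24 + 27))*214 = (-134 + 3)*214 = -131*214 = -28034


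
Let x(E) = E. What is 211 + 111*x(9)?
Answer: 1210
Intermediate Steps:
211 + 111*x(9) = 211 + 111*9 = 211 + 999 = 1210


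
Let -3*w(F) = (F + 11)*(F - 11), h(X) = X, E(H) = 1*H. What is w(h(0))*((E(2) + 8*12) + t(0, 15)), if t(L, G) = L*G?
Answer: 11858/3 ≈ 3952.7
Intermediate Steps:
E(H) = H
t(L, G) = G*L
w(F) = -(-11 + F)*(11 + F)/3 (w(F) = -(F + 11)*(F - 11)/3 = -(11 + F)*(-11 + F)/3 = -(-11 + F)*(11 + F)/3)
w(h(0))*((E(2) + 8*12) + t(0, 15)) = (121/3 - ⅓*0²)*((2 + 8*12) + 15*0) = (121/3 - ⅓*0)*((2 + 96) + 0) = (121/3 + 0)*(98 + 0) = (121/3)*98 = 11858/3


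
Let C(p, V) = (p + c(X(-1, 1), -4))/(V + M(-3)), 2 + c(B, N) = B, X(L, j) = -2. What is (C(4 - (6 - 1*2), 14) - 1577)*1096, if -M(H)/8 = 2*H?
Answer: -53582344/31 ≈ -1.7285e+6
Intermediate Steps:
c(B, N) = -2 + B
M(H) = -16*H
C(p, V) = (-4 + p)/(48 + V) (C(p, V) = (p + (-2 - 2))/(V - 16*(-3)) = (p - 4)/(V + 48) = (-4 + p)/(48 + V))
(C(4 - (6 - 1*2), 14) - 1577)*1096 = ((-4 + (4 - (6 - 1*2)))/(48 + 14) - 1577)*1096 = ((-4 + (4 - (6 - 2)))/62 - 1577)*1096 = ((-4 + (4 - 1*4))/62 - 1577)*1096 = ((-4 + (4 - 4))/62 - 1577)*1096 = ((-4 + 0)/62 - 1577)*1096 = ((1/62)*(-4) - 1577)*1096 = (-2/31 - 1577)*1096 = -48889/31*1096 = -53582344/31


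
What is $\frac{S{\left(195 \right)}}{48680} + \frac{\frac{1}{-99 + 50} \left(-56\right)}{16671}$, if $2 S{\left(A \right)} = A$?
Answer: $\frac{4706959}{2272323984} \approx 0.0020714$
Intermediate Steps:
$S{\left(A \right)} = \frac{A}{2}$
$\frac{S{\left(195 \right)}}{48680} + \frac{\frac{1}{-99 + 50} \left(-56\right)}{16671} = \frac{\frac{1}{2} \cdot 195}{48680} + \frac{\frac{1}{-99 + 50} \left(-56\right)}{16671} = \frac{195}{2} \cdot \frac{1}{48680} + \frac{1}{-49} \left(-56\right) \frac{1}{16671} = \frac{39}{19472} + \left(- \frac{1}{49}\right) \left(-56\right) \frac{1}{16671} = \frac{39}{19472} + \frac{8}{7} \cdot \frac{1}{16671} = \frac{39}{19472} + \frac{8}{116697} = \frac{4706959}{2272323984}$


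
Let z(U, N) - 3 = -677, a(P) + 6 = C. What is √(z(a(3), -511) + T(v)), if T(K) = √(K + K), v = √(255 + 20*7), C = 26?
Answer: √(-674 + √2*395^(¼)) ≈ 25.84*I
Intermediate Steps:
a(P) = 20 (a(P) = -6 + 26 = 20)
z(U, N) = -674 (z(U, N) = 3 - 677 = -674)
v = √395 (v = √(255 + 140) = √395 ≈ 19.875)
T(K) = √2*√K (T(K) = √(2*K) = √2*√K)
√(z(a(3), -511) + T(v)) = √(-674 + √2*√(√395)) = √(-674 + √2*395^(¼))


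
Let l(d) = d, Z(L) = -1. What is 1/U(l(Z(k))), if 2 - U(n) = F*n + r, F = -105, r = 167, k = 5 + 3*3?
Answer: -1/270 ≈ -0.0037037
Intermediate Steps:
k = 14 (k = 5 + 9 = 14)
U(n) = -165 + 105*n (U(n) = 2 - (-105*n + 167) = 2 - (167 - 105*n) = 2 + (-167 + 105*n) = -165 + 105*n)
1/U(l(Z(k))) = 1/(-165 + 105*(-1)) = 1/(-165 - 105) = 1/(-270) = -1/270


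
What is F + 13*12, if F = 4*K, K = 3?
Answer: 168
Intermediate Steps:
F = 12 (F = 4*3 = 12)
F + 13*12 = 12 + 13*12 = 12 + 156 = 168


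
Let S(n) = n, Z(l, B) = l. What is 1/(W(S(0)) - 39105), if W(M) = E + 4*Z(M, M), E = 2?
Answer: -1/39103 ≈ -2.5573e-5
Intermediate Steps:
W(M) = 2 + 4*M
1/(W(S(0)) - 39105) = 1/((2 + 4*0) - 39105) = 1/((2 + 0) - 39105) = 1/(2 - 39105) = 1/(-39103) = -1/39103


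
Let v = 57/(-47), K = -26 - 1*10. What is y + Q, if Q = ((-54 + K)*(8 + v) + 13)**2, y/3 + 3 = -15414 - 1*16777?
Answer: 576204163/2209 ≈ 2.6084e+5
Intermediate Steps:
K = -36 (K = -26 - 10 = -36)
y = -96582 (y = -9 + 3*(-15414 - 1*16777) = -9 + 3*(-15414 - 16777) = -9 + 3*(-32191) = -9 - 96573 = -96582)
v = -57/47 (v = 57*(-1/47) = -57/47 ≈ -1.2128)
Q = 789553801/2209 (Q = ((-54 - 36)*(8 - 57/47) + 13)**2 = (-90*319/47 + 13)**2 = (-28710/47 + 13)**2 = (-28099/47)**2 = 789553801/2209 ≈ 3.5743e+5)
y + Q = -96582 + 789553801/2209 = 576204163/2209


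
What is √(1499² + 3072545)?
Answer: √5319546 ≈ 2306.4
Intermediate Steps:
√(1499² + 3072545) = √(2247001 + 3072545) = √5319546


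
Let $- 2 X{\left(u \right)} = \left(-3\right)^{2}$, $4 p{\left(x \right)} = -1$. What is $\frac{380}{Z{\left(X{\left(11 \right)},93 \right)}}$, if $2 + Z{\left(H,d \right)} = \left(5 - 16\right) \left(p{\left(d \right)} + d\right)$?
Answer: $- \frac{1520}{4089} \approx -0.37173$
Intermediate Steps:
$p{\left(x \right)} = - \frac{1}{4}$ ($p{\left(x \right)} = \frac{1}{4} \left(-1\right) = - \frac{1}{4}$)
$X{\left(u \right)} = - \frac{9}{2}$ ($X{\left(u \right)} = - \frac{\left(-3\right)^{2}}{2} = \left(- \frac{1}{2}\right) 9 = - \frac{9}{2}$)
$Z{\left(H,d \right)} = \frac{3}{4} - 11 d$ ($Z{\left(H,d \right)} = -2 + \left(5 - 16\right) \left(- \frac{1}{4} + d\right) = -2 - 11 \left(- \frac{1}{4} + d\right) = -2 - \left(- \frac{11}{4} + 11 d\right) = \frac{3}{4} - 11 d$)
$\frac{380}{Z{\left(X{\left(11 \right)},93 \right)}} = \frac{380}{\frac{3}{4} - 1023} = \frac{380}{- \frac{4089}{4}} = 380 \left(- \frac{4}{4089}\right) = - \frac{1520}{4089}$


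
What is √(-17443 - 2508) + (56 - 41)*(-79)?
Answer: -1185 + I*√19951 ≈ -1185.0 + 141.25*I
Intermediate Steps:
√(-17443 - 2508) + (56 - 41)*(-79) = √(-19951) + 15*(-79) = I*√19951 - 1185 = -1185 + I*√19951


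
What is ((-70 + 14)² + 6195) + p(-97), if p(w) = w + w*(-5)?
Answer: 9719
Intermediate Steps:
p(w) = -4*w (p(w) = w - 5*w = -4*w)
((-70 + 14)² + 6195) + p(-97) = ((-70 + 14)² + 6195) - 4*(-97) = ((-56)² + 6195) + 388 = (3136 + 6195) + 388 = 9331 + 388 = 9719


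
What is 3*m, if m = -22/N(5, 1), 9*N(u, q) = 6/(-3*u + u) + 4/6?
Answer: -8910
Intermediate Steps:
N(u, q) = 2/27 - 1/(3*u) (N(u, q) = (6/(-3*u + u) + 4/6)/9 = (6/((-2*u)) + 4*(1/6))/9 = (6*(-1/(2*u)) + 2/3)/9 = (-3/u + 2/3)/9 = (2/3 - 3/u)/9 = 2/27 - 1/(3*u))
m = -2970 (m = -22*135/(-9 + 2*5) = -22*135/(-9 + 10) = -22/((1/27)*(1/5)*1) = -22/1/135 = -22*135 = -2970)
3*m = 3*(-2970) = -8910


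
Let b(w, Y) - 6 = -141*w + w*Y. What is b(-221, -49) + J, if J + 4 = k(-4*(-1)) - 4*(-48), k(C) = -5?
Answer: 42179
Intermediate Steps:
b(w, Y) = 6 - 141*w + Y*w (b(w, Y) = 6 + (-141*w + w*Y) = 6 + (-141*w + Y*w) = 6 - 141*w + Y*w)
J = 183 (J = -4 + (-5 - 4*(-48)) = -4 + (-5 + 192) = -4 + 187 = 183)
b(-221, -49) + J = (6 - 141*(-221) - 49*(-221)) + 183 = (6 + 31161 + 10829) + 183 = 41996 + 183 = 42179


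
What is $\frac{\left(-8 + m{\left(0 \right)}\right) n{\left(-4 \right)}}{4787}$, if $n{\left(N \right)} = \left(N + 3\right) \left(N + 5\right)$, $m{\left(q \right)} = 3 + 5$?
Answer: $0$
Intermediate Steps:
$m{\left(q \right)} = 8$
$n{\left(N \right)} = \left(3 + N\right) \left(5 + N\right)$
$\frac{\left(-8 + m{\left(0 \right)}\right) n{\left(-4 \right)}}{4787} = \frac{\left(-8 + 8\right) \left(15 + \left(-4\right)^{2} + 8 \left(-4\right)\right)}{4787} = 0 \left(15 + 16 - 32\right) \frac{1}{4787} = 0 \left(-1\right) \frac{1}{4787} = 0 \cdot \frac{1}{4787} = 0$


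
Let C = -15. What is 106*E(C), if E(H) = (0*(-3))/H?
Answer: 0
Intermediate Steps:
E(H) = 0 (E(H) = 0/H = 0)
106*E(C) = 106*0 = 0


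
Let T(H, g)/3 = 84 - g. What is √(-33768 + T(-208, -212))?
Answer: 4*I*√2055 ≈ 181.33*I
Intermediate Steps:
T(H, g) = 252 - 3*g (T(H, g) = 3*(84 - g) = 252 - 3*g)
√(-33768 + T(-208, -212)) = √(-33768 + (252 - 3*(-212))) = √(-33768 + (252 + 636)) = √(-33768 + 888) = √(-32880) = 4*I*√2055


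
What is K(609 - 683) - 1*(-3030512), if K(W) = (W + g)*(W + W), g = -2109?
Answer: 3353596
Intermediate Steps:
K(W) = 2*W*(-2109 + W) (K(W) = (W - 2109)*(W + W) = (-2109 + W)*(2*W) = 2*W*(-2109 + W))
K(609 - 683) - 1*(-3030512) = 2*(609 - 683)*(-2109 + (609 - 683)) - 1*(-3030512) = 2*(-74)*(-2109 - 74) + 3030512 = 2*(-74)*(-2183) + 3030512 = 323084 + 3030512 = 3353596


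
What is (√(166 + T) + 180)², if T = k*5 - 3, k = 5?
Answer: 32588 + 720*√47 ≈ 37524.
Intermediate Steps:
T = 22 (T = 5*5 - 3 = 25 - 3 = 22)
(√(166 + T) + 180)² = (√(166 + 22) + 180)² = (√188 + 180)² = (2*√47 + 180)² = (180 + 2*√47)²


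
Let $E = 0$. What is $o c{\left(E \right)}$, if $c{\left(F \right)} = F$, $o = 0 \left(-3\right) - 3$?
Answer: $0$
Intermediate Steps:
$o = -3$ ($o = 0 - 3 = -3$)
$o c{\left(E \right)} = \left(-3\right) 0 = 0$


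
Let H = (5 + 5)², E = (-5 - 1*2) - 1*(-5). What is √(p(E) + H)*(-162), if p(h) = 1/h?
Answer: -81*√398 ≈ -1615.9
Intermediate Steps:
E = -2 (E = (-5 - 2) + 5 = -7 + 5 = -2)
H = 100 (H = 10² = 100)
√(p(E) + H)*(-162) = √(1/(-2) + 100)*(-162) = √(-½ + 100)*(-162) = √(199/2)*(-162) = (√398/2)*(-162) = -81*√398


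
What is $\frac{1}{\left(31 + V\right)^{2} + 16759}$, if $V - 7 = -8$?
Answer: $\frac{1}{17659} \approx 5.6628 \cdot 10^{-5}$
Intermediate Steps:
$V = -1$ ($V = 7 - 8 = -1$)
$\frac{1}{\left(31 + V\right)^{2} + 16759} = \frac{1}{\left(31 - 1\right)^{2} + 16759} = \frac{1}{30^{2} + 16759} = \frac{1}{900 + 16759} = \frac{1}{17659}$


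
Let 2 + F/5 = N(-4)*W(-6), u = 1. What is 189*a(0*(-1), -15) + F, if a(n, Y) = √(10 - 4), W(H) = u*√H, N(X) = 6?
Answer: -10 + √6*(189 + 30*I) ≈ 452.95 + 73.485*I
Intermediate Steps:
W(H) = √H (W(H) = 1*√H = √H)
a(n, Y) = √6
F = -10 + 30*I*√6 (F = -10 + 5*(6*√(-6)) = -10 + 5*(6*(I*√6)) = -10 + 5*(6*I*√6) = -10 + 30*I*√6 ≈ -10.0 + 73.485*I)
189*a(0*(-1), -15) + F = 189*√6 + (-10 + 30*I*√6) = -10 + 189*√6 + 30*I*√6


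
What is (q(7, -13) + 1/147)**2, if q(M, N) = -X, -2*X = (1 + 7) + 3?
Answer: 2621161/86436 ≈ 30.325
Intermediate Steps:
X = -11/2 (X = -((1 + 7) + 3)/2 = -(8 + 3)/2 = -1/2*11 = -11/2 ≈ -5.5000)
q(M, N) = 11/2 (q(M, N) = -1*(-11/2) = 11/2)
(q(7, -13) + 1/147)**2 = (11/2 + 1/147)**2 = (1619/294)**2 = 2621161/86436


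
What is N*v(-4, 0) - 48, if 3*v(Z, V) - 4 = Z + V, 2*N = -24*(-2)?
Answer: -48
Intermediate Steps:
N = 24 (N = (-24*(-2))/2 = (1/2)*48 = 24)
v(Z, V) = 4/3 + V/3 + Z/3 (v(Z, V) = 4/3 + (Z + V)/3 = 4/3 + (V + Z)/3 = 4/3 + (V/3 + Z/3) = 4/3 + V/3 + Z/3)
N*v(-4, 0) - 48 = 24*(4/3 + (1/3)*0 + (1/3)*(-4)) - 48 = 24*(4/3 + 0 - 4/3) - 48 = 24*0 - 48 = 0 - 48 = -48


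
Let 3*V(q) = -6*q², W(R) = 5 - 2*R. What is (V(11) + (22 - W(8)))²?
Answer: 43681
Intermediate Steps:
V(q) = -2*q² (V(q) = (-6*q²)/3 = -2*q²)
(V(11) + (22 - W(8)))² = (-2*11² + (22 - (5 - 2*8)))² = (-2*121 + (22 - (5 - 16)))² = (-242 + (22 - 1*(-11)))² = (-242 + (22 + 11))² = (-242 + 33)² = (-209)² = 43681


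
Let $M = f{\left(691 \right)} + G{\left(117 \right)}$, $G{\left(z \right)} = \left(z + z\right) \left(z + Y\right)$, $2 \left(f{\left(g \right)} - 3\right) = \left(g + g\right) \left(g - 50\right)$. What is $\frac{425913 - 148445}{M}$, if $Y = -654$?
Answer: $\frac{69367}{79319} \approx 0.87453$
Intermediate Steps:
$f{\left(g \right)} = 3 + g \left(-50 + g\right)$ ($f{\left(g \right)} = 3 + \frac{\left(g + g\right) \left(g - 50\right)}{2} = 3 + \frac{2 g \left(-50 + g\right)}{2} = 3 + g \left(-50 + g\right)$)
$G{\left(z \right)} = 2 z \left(-654 + z\right)$ ($G{\left(z \right)} = \left(z + z\right) \left(z - 654\right) = 2 z \left(-654 + z\right)$)
$M = 317276$ ($M = \left(3 + 691^{2} - 34550\right) + 2 \cdot 117 \left(-654 + 117\right) = \left(3 + 477481 - 34550\right) + 2 \cdot 117 \left(-537\right) = 442934 - 125658 = 317276$)
$\frac{425913 - 148445}{M} = \frac{425913 - 148445}{317276} = 277468 \cdot \frac{1}{317276} = \frac{69367}{79319}$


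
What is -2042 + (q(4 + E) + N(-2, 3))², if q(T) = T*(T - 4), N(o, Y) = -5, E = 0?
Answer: -2017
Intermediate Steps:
q(T) = T*(-4 + T)
-2042 + (q(4 + E) + N(-2, 3))² = -2042 + ((4 + 0)*(-4 + (4 + 0)) - 5)² = -2042 + (4*(-4 + 4) - 5)² = -2042 + (4*0 - 5)² = -2042 + (0 - 5)² = -2042 + (-5)² = -2042 + 25 = -2017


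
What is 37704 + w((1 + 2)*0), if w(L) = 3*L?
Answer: 37704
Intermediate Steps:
37704 + w((1 + 2)*0) = 37704 + 3*((1 + 2)*0) = 37704 + 3*(3*0) = 37704 + 3*0 = 37704 + 0 = 37704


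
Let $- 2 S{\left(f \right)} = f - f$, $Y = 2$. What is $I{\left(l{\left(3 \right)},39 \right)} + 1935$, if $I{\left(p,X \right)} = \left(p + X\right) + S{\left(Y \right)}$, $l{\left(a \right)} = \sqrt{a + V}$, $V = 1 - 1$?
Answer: $1974 + \sqrt{3} \approx 1975.7$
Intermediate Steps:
$S{\left(f \right)} = 0$ ($S{\left(f \right)} = - \frac{f - f}{2} = \left(- \frac{1}{2}\right) 0 = 0$)
$V = 0$
$l{\left(a \right)} = \sqrt{a}$ ($l{\left(a \right)} = \sqrt{a + 0} = \sqrt{a}$)
$I{\left(p,X \right)} = X + p$ ($I{\left(p,X \right)} = \left(p + X\right) + 0 = \left(X + p\right) + 0 = X + p$)
$I{\left(l{\left(3 \right)},39 \right)} + 1935 = \left(39 + \sqrt{3}\right) + 1935 = 1974 + \sqrt{3}$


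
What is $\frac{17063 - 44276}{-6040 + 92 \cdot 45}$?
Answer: $\frac{27213}{1900} \approx 14.323$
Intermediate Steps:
$\frac{17063 - 44276}{-6040 + 92 \cdot 45} = - \frac{27213}{-6040 + 4140} = - \frac{27213}{-1900} = \left(-27213\right) \left(- \frac{1}{1900}\right) = \frac{27213}{1900}$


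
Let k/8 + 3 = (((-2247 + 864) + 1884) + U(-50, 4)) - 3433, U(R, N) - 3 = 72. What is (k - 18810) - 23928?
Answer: -65618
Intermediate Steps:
U(R, N) = 75 (U(R, N) = 3 + 72 = 75)
k = -22880 (k = -24 + 8*((((-2247 + 864) + 1884) + 75) - 3433) = -24 + 8*(((-1383 + 1884) + 75) - 3433) = -24 + 8*((501 + 75) - 3433) = -24 + 8*(576 - 3433) = -24 + 8*(-2857) = -24 - 22856 = -22880)
(k - 18810) - 23928 = (-22880 - 18810) - 23928 = -41690 - 23928 = -65618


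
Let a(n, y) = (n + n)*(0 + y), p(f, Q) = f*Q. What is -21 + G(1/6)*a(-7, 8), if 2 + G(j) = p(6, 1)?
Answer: -469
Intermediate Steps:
p(f, Q) = Q*f
a(n, y) = 2*n*y (a(n, y) = (2*n)*y = 2*n*y)
G(j) = 4 (G(j) = -2 + 1*6 = -2 + 6 = 4)
-21 + G(1/6)*a(-7, 8) = -21 + 4*(2*(-7)*8) = -21 + 4*(-112) = -21 - 448 = -469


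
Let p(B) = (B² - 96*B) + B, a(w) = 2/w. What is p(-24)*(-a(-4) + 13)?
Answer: 38556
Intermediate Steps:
p(B) = B² - 95*B
p(-24)*(-a(-4) + 13) = (-24*(-95 - 24))*(-2/(-4) + 13) = (-24*(-119))*(-2*(-1)/4 + 13) = 2856*(-1*(-½) + 13) = 2856*(½ + 13) = 2856*(27/2) = 38556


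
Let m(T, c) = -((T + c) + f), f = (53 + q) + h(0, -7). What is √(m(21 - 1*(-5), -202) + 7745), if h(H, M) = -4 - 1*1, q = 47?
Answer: √7826 ≈ 88.465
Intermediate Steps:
h(H, M) = -5 (h(H, M) = -4 - 1 = -5)
f = 95 (f = (53 + 47) - 5 = 100 - 5 = 95)
m(T, c) = -95 - T - c (m(T, c) = -((T + c) + 95) = -(95 + T + c) = -95 - T - c)
√(m(21 - 1*(-5), -202) + 7745) = √((-95 - (21 - 1*(-5)) - 1*(-202)) + 7745) = √((-95 - (21 + 5) + 202) + 7745) = √((-95 - 1*26 + 202) + 7745) = √((-95 - 26 + 202) + 7745) = √(81 + 7745) = √7826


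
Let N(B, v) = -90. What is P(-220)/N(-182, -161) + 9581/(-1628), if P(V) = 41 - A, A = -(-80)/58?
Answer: -407227/64380 ≈ -6.3254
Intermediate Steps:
A = 40/29 (A = -(-80)/58 = -1*(-40/29) = 40/29 ≈ 1.3793)
P(V) = 1149/29 (P(V) = 41 - 1*40/29 = 41 - 40/29 = 1149/29)
P(-220)/N(-182, -161) + 9581/(-1628) = (1149/29)/(-90) + 9581/(-1628) = (1149/29)*(-1/90) + 9581*(-1/1628) = -383/870 - 871/148 = -407227/64380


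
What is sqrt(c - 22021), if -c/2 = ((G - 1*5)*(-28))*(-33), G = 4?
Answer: I*sqrt(20173) ≈ 142.03*I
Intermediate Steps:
c = 1848 (c = -2*(4 - 1*5)*(-28)*(-33) = -2*(4 - 5)*(-28)*(-33) = -2*(-1*(-28))*(-33) = -56*(-33) = -2*(-924) = 1848)
sqrt(c - 22021) = sqrt(1848 - 22021) = sqrt(-20173) = I*sqrt(20173)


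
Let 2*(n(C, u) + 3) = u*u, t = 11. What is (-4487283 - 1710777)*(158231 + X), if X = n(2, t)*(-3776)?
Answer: 364997555340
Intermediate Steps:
n(C, u) = -3 + u**2/2 (n(C, u) = -3 + (u*u)/2 = -3 + u**2/2)
X = -217120 (X = (-3 + (1/2)*11**2)*(-3776) = (-3 + (1/2)*121)*(-3776) = (-3 + 121/2)*(-3776) = (115/2)*(-3776) = -217120)
(-4487283 - 1710777)*(158231 + X) = (-4487283 - 1710777)*(158231 - 217120) = -6198060*(-58889) = 364997555340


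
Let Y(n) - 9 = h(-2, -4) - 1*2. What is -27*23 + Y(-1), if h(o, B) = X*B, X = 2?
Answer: -622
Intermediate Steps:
h(o, B) = 2*B
Y(n) = -1 (Y(n) = 9 + (2*(-4) - 1*2) = 9 + (-8 - 2) = 9 - 10 = -1)
-27*23 + Y(-1) = -27*23 - 1 = -621 - 1 = -622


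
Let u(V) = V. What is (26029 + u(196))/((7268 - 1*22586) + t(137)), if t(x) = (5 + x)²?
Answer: 26225/4846 ≈ 5.4117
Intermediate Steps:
(26029 + u(196))/((7268 - 1*22586) + t(137)) = (26029 + 196)/((7268 - 1*22586) + (5 + 137)²) = 26225/((7268 - 22586) + 142²) = 26225/(-15318 + 20164) = 26225/4846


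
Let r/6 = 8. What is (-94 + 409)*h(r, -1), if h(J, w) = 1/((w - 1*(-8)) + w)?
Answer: 105/2 ≈ 52.500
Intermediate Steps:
r = 48 (r = 6*8 = 48)
h(J, w) = 1/(8 + 2*w) (h(J, w) = 1/((w + 8) + w) = 1/((8 + w) + w) = 1/(8 + 2*w))
(-94 + 409)*h(r, -1) = (-94 + 409)*(1/(2*(4 - 1))) = 315*((½)/3) = 315*((½)*(⅓)) = 315*(⅙) = 105/2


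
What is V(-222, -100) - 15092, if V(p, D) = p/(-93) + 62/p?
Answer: -51924319/3441 ≈ -15090.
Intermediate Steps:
V(p, D) = 62/p - p/93 (V(p, D) = p*(-1/93) + 62/p = -p/93 + 62/p = 62/p - p/93)
V(-222, -100) - 15092 = (62/(-222) - 1/93*(-222)) - 15092 = (62*(-1/222) + 74/31) - 15092 = (-31/111 + 74/31) - 15092 = 7253/3441 - 15092 = -51924319/3441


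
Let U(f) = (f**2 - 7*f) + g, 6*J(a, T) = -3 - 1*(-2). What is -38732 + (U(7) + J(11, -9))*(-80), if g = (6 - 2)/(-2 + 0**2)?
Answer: -115676/3 ≈ -38559.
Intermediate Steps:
J(a, T) = -1/6 (J(a, T) = (-3 - 1*(-2))/6 = (-3 + 2)/6 = (1/6)*(-1) = -1/6)
g = -2 (g = 4/(-2 + 0) = 4/(-2) = 4*(-1/2) = -2)
U(f) = -2 + f**2 - 7*f (U(f) = (f**2 - 7*f) - 2 = -2 + f**2 - 7*f)
-38732 + (U(7) + J(11, -9))*(-80) = -38732 + ((-2 + 7**2 - 7*7) - 1/6)*(-80) = -38732 + ((-2 + 49 - 49) - 1/6)*(-80) = -38732 + (-2 - 1/6)*(-80) = -38732 - 13/6*(-80) = -38732 + 520/3 = -115676/3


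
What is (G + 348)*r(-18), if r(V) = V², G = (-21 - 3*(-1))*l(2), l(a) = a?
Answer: 101088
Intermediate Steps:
G = -36 (G = (-21 - 3*(-1))*2 = (-21 - 1*(-3))*2 = (-21 + 3)*2 = -18*2 = -36)
(G + 348)*r(-18) = (-36 + 348)*(-18)² = 312*324 = 101088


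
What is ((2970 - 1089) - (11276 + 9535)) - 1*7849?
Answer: -26779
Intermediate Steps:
((2970 - 1089) - (11276 + 9535)) - 1*7849 = (1881 - 1*20811) - 7849 = (1881 - 20811) - 7849 = -18930 - 7849 = -26779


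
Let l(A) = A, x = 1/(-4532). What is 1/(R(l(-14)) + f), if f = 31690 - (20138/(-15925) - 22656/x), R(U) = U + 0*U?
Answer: -15925/1634626637162 ≈ -9.7423e-9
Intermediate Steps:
x = -1/4532 ≈ -0.00022065
R(U) = U (R(U) = U + 0 = U)
f = -1634626414212/15925 (f = 31690 - (20138/(-15925) - 22656/(-1/4532)) = 31690 - (20138*(-1/15925) - 22656*(-4532)) = 31690 - (-20138/15925 + 102676992) = 31690 - 1*1635131077462/15925 = 31690 - 1635131077462/15925 = -1634626414212/15925 ≈ -1.0265e+8)
1/(R(l(-14)) + f) = 1/(-14 - 1634626414212/15925) = 1/(-1634626637162/15925) = -15925/1634626637162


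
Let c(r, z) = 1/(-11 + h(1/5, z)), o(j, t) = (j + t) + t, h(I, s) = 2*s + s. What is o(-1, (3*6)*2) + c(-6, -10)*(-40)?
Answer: 2951/41 ≈ 71.976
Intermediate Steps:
h(I, s) = 3*s
o(j, t) = j + 2*t
c(r, z) = 1/(-11 + 3*z)
o(-1, (3*6)*2) + c(-6, -10)*(-40) = (-1 + 2*((3*6)*2)) - 40/(-11 + 3*(-10)) = (-1 + 2*(18*2)) - 40/(-11 - 30) = (-1 + 2*36) - 40/(-41) = (-1 + 72) - 1/41*(-40) = 71 + 40/41 = 2951/41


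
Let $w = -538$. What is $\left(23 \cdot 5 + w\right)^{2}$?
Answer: $178929$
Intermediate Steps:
$\left(23 \cdot 5 + w\right)^{2} = \left(23 \cdot 5 - 538\right)^{2} = \left(115 - 538\right)^{2} = \left(-423\right)^{2} = 178929$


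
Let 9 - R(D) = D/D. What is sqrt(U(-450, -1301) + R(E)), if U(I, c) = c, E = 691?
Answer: I*sqrt(1293) ≈ 35.958*I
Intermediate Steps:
R(D) = 8 (R(D) = 9 - D/D = 9 - 1*1 = 9 - 1 = 8)
sqrt(U(-450, -1301) + R(E)) = sqrt(-1301 + 8) = sqrt(-1293) = I*sqrt(1293)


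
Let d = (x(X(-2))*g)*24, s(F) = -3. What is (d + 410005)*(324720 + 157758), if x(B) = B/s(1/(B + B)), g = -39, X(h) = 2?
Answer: 198119458662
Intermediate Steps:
x(B) = -B/3 (x(B) = B/(-3) = B*(-⅓) = -B/3)
d = 624 (d = (-⅓*2*(-39))*24 = -⅔*(-39)*24 = 26*24 = 624)
(d + 410005)*(324720 + 157758) = (624 + 410005)*(324720 + 157758) = 410629*482478 = 198119458662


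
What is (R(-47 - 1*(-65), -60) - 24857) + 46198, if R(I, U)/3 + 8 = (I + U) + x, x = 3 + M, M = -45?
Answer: 21065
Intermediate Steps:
x = -42 (x = 3 - 45 = -42)
R(I, U) = -150 + 3*I + 3*U (R(I, U) = -24 + 3*((I + U) - 42) = -24 + 3*(-42 + I + U) = -24 + (-126 + 3*I + 3*U) = -150 + 3*I + 3*U)
(R(-47 - 1*(-65), -60) - 24857) + 46198 = ((-150 + 3*(-47 - 1*(-65)) + 3*(-60)) - 24857) + 46198 = ((-150 + 3*(-47 + 65) - 180) - 24857) + 46198 = ((-150 + 3*18 - 180) - 24857) + 46198 = ((-150 + 54 - 180) - 24857) + 46198 = (-276 - 24857) + 46198 = -25133 + 46198 = 21065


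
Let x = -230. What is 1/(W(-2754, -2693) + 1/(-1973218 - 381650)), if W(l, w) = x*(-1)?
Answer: 2354868/541619639 ≈ 0.0043478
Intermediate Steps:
W(l, w) = 230 (W(l, w) = -230*(-1) = 230)
1/(W(-2754, -2693) + 1/(-1973218 - 381650)) = 1/(230 + 1/(-1973218 - 381650)) = 1/(230 + 1/(-2354868)) = 1/(230 - 1/2354868) = 1/(541619639/2354868) = 2354868/541619639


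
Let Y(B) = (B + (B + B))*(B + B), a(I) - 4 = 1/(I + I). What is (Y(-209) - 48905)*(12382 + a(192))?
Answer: 1013936801725/384 ≈ 2.6405e+9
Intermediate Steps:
a(I) = 4 + 1/(2*I) (a(I) = 4 + 1/(I + I) = 4 + 1/(2*I))
Y(B) = 6*B² (Y(B) = (B + 2*B)*(2*B) = (3*B)*(2*B) = 6*B²)
(Y(-209) - 48905)*(12382 + a(192)) = (6*(-209)² - 48905)*(12382 + (4 + (½)/192)) = (6*43681 - 48905)*(12382 + (4 + (½)*(1/192))) = (262086 - 48905)*(12382 + (4 + 1/384)) = 213181*(12382 + 1537/384) = 213181*(4756225/384) = 1013936801725/384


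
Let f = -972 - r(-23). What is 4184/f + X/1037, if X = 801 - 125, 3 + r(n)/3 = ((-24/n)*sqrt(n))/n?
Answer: 4*(-487714195*I + 12168*sqrt(23))/(9333*(8*sqrt(23) + 56603*I)) ≈ -3.6929 - 0.002945*I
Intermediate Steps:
r(n) = -9 - 72/n**(3/2) (r(n) = -9 + 3*(((-24/n)*sqrt(n))/n) = -9 + 3*((-24/sqrt(n))/n) = -9 + 3*(-24/n**(3/2)) = -9 - 72/n**(3/2))
f = -963 + 72*I*sqrt(23)/529 (f = -972 - (-9 - 72*I*sqrt(23)/529) = -972 + (9 + 72*I*sqrt(23)/529) = -963 + 72*I*sqrt(23)/529 ≈ -963.0 + 0.65274*I)
X = 676
4184/f + X/1037 = 4184/(-963 + 72*I*sqrt(23)/529) + 676/1037 = 676/1037 + 4184/(-963 + 72*I*sqrt(23)/529)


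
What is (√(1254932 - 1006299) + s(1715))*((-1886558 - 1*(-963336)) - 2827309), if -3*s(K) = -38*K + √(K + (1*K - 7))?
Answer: -81474035090 - 3750531*√248633 + 1250177*√3423 ≈ -8.3271e+10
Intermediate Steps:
s(K) = -√(-7 + 2*K)/3 + 38*K/3 (s(K) = -(-38*K + √(K + (1*K - 7)))/3 = -(-38*K + √(K + (K - 7)))/3 = -(-38*K + √(K + (-7 + K)))/3 = -(-38*K + √(-7 + 2*K))/3 = -(√(-7 + 2*K) - 38*K)/3 = -√(-7 + 2*K)/3 + 38*K/3)
(√(1254932 - 1006299) + s(1715))*((-1886558 - 1*(-963336)) - 2827309) = (√(1254932 - 1006299) + (-√(-7 + 2*1715)/3 + (38/3)*1715))*((-1886558 - 1*(-963336)) - 2827309) = (√248633 + (-√(-7 + 3430)/3 + 65170/3))*((-1886558 + 963336) - 2827309) = (√248633 + (-√3423/3 + 65170/3))*(-923222 - 2827309) = (√248633 + (65170/3 - √3423/3))*(-3750531) = (65170/3 + √248633 - √3423/3)*(-3750531) = -81474035090 - 3750531*√248633 + 1250177*√3423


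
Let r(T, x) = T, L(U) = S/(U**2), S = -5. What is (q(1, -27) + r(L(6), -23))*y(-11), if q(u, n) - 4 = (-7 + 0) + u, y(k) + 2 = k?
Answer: 1001/36 ≈ 27.806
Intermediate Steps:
L(U) = -5/U**2
y(k) = -2 + k
q(u, n) = -3 + u (q(u, n) = 4 + ((-7 + 0) + u) = 4 + (-7 + u) = -3 + u)
(q(1, -27) + r(L(6), -23))*y(-11) = ((-3 + 1) - 5/6**2)*(-2 - 11) = (-2 - 5*1/36)*(-13) = (-2 - 5/36)*(-13) = -77/36*(-13) = 1001/36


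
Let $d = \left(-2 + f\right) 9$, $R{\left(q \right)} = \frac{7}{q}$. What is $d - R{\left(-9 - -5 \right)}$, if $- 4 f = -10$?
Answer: $\frac{25}{4} \approx 6.25$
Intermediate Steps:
$f = \frac{5}{2}$ ($f = \left(- \frac{1}{4}\right) \left(-10\right) = \frac{5}{2} \approx 2.5$)
$d = \frac{9}{2}$ ($d = \left(-2 + \frac{5}{2}\right) 9 = \frac{1}{2} \cdot 9 = \frac{9}{2} \approx 4.5$)
$d - R{\left(-9 - -5 \right)} = \frac{9}{2} - \frac{7}{-9 - -5} = \frac{9}{2} - \frac{7}{-9 + 5} = \frac{9}{2} - \frac{7}{-4} = \frac{9}{2} - 7 \left(- \frac{1}{4}\right) = \frac{9}{2} - - \frac{7}{4} = \frac{9}{2} + \frac{7}{4} = \frac{25}{4}$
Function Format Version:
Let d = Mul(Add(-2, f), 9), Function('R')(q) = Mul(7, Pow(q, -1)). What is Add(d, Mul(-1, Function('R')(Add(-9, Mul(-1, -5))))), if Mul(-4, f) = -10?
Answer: Rational(25, 4) ≈ 6.2500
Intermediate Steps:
f = Rational(5, 2) (f = Mul(Rational(-1, 4), -10) = Rational(5, 2) ≈ 2.5000)
d = Rational(9, 2) (d = Mul(Add(-2, Rational(5, 2)), 9) = Mul(Rational(1, 2), 9) = Rational(9, 2) ≈ 4.5000)
Add(d, Mul(-1, Function('R')(Add(-9, Mul(-1, -5))))) = Add(Rational(9, 2), Mul(-1, Mul(7, Pow(Add(-9, Mul(-1, -5)), -1)))) = Add(Rational(9, 2), Mul(-1, Mul(7, Pow(Add(-9, 5), -1)))) = Add(Rational(9, 2), Mul(-1, Mul(7, Pow(-4, -1)))) = Add(Rational(9, 2), Mul(-1, Mul(7, Rational(-1, 4)))) = Add(Rational(9, 2), Mul(-1, Rational(-7, 4))) = Add(Rational(9, 2), Rational(7, 4)) = Rational(25, 4)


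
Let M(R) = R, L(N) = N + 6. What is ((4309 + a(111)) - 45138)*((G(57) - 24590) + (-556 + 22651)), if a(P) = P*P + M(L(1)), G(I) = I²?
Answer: -21489754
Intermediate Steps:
L(N) = 6 + N
a(P) = 7 + P² (a(P) = P*P + (6 + 1) = P² + 7 = 7 + P²)
((4309 + a(111)) - 45138)*((G(57) - 24590) + (-556 + 22651)) = ((4309 + (7 + 111²)) - 45138)*((57² - 24590) + (-556 + 22651)) = ((4309 + (7 + 12321)) - 45138)*((3249 - 24590) + 22095) = ((4309 + 12328) - 45138)*(-21341 + 22095) = (16637 - 45138)*754 = -28501*754 = -21489754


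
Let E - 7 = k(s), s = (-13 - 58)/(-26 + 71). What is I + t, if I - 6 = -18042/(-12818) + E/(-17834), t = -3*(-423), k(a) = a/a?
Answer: 72945457196/57149053 ≈ 1276.4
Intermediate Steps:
s = -71/45 ≈ -1.5778
k(a) = 1
E = 8 (E = 7 + 1 = 8)
t = 1269
I = 423308939/57149053 (I = 6 + (-18042/(-12818) + 8/(-17834)) = 6 + (-18042*(-1/12818) + 8*(-1/17834)) = 6 + (9021/6409 - 4/8917) = 6 + 80414621/57149053 = 423308939/57149053 ≈ 7.4071)
I + t = 423308939/57149053 + 1269 = 72945457196/57149053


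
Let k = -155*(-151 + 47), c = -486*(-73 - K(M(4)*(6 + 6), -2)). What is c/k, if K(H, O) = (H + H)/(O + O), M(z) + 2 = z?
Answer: 14823/8060 ≈ 1.8391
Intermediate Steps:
M(z) = -2 + z
K(H, O) = H/O (K(H, O) = (2*H)/((2*O)) = (2*H)*(1/(2*O)) = H/O)
c = 29646 (c = -486*(-73 - (-2 + 4)*(6 + 6)/(-2)) = -486*(-73 - 2*12*(-1)/2) = -486*(-73 - 24*(-1)/2) = -486*(-73 - 1*(-12)) = -486*(-73 + 12) = -486*(-61) = 29646)
k = 16120 (k = -155*(-104) = 16120)
c/k = 29646/16120 = 29646*(1/16120) = 14823/8060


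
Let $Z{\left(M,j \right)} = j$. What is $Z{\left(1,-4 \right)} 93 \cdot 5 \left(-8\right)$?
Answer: $14880$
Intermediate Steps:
$Z{\left(1,-4 \right)} 93 \cdot 5 \left(-8\right) = \left(-4\right) 93 \cdot 5 \left(-8\right) = \left(-372\right) \left(-40\right) = 14880$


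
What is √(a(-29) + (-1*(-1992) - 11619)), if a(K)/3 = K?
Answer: I*√9714 ≈ 98.56*I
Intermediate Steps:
a(K) = 3*K
√(a(-29) + (-1*(-1992) - 11619)) = √(3*(-29) + (-1*(-1992) - 11619)) = √(-87 + (1992 - 11619)) = √(-87 - 9627) = √(-9714) = I*√9714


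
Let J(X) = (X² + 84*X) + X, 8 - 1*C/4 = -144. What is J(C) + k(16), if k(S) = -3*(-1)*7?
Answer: 421365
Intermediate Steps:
C = 608 (C = 32 - 4*(-144) = 32 + 576 = 608)
k(S) = 21 (k(S) = 3*7 = 21)
J(X) = X² + 85*X
J(C) + k(16) = 608*(85 + 608) + 21 = 608*693 + 21 = 421344 + 21 = 421365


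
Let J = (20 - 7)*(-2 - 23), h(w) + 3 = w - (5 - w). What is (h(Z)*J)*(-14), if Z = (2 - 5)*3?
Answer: -118300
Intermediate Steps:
Z = -9 (Z = -3*3 = -9)
h(w) = -8 + 2*w (h(w) = -3 + (w - (5 - w)) = -3 + (w + (-5 + w)) = -3 + (-5 + 2*w) = -8 + 2*w)
J = -325 (J = 13*(-25) = -325)
(h(Z)*J)*(-14) = ((-8 + 2*(-9))*(-325))*(-14) = ((-8 - 18)*(-325))*(-14) = -26*(-325)*(-14) = 8450*(-14) = -118300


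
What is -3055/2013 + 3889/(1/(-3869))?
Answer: -30288690088/2013 ≈ -1.5047e+7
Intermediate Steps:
-3055/2013 + 3889/(1/(-3869)) = -3055*1/2013 + 3889/(-1/3869) = -3055/2013 + 3889*(-3869) = -3055/2013 - 15046541 = -30288690088/2013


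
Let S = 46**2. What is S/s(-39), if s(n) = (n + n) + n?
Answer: -2116/117 ≈ -18.085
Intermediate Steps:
s(n) = 3*n (s(n) = 2*n + n = 3*n)
S = 2116
S/s(-39) = 2116/((3*(-39))) = 2116/(-117) = 2116*(-1/117) = -2116/117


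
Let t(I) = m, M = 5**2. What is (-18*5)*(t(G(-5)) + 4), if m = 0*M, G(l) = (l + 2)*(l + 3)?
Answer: -360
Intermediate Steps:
M = 25
G(l) = (2 + l)*(3 + l)
m = 0 (m = 0*25 = 0)
t(I) = 0
(-18*5)*(t(G(-5)) + 4) = (-18*5)*(0 + 4) = -90*4 = -360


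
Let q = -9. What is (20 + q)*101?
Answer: 1111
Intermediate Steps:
(20 + q)*101 = (20 - 9)*101 = 11*101 = 1111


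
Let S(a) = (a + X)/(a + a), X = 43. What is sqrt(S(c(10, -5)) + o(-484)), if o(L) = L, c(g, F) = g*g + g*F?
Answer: I*sqrt(48307)/10 ≈ 21.979*I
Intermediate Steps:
c(g, F) = g**2 + F*g
S(a) = (43 + a)/(2*a) (S(a) = (a + 43)/(a + a) = (43 + a)/((2*a)) = (43 + a)*(1/(2*a)) = (43 + a)/(2*a))
sqrt(S(c(10, -5)) + o(-484)) = sqrt((43 + 10*(-5 + 10))/(2*((10*(-5 + 10)))) - 484) = sqrt((43 + 10*5)/(2*((10*5))) - 484) = sqrt((1/2)*(43 + 50)/50 - 484) = sqrt((1/2)*(1/50)*93 - 484) = sqrt(93/100 - 484) = sqrt(-48307/100) = I*sqrt(48307)/10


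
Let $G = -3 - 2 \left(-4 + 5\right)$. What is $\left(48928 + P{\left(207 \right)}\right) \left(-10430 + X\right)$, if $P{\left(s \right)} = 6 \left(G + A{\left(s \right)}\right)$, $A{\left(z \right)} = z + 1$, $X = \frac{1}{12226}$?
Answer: $- \frac{3197238229067}{6113} \approx -5.2302 \cdot 10^{8}$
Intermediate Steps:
$X = \frac{1}{12226} \approx 8.1793 \cdot 10^{-5}$
$A{\left(z \right)} = 1 + z$
$G = -5$ ($G = -3 - 2 = -5$)
$P{\left(s \right)} = -24 + 6 s$ ($P{\left(s \right)} = 6 \left(-5 + \left(1 + s\right)\right) = 6 \left(-4 + s\right) = -24 + 6 s$)
$\left(48928 + P{\left(207 \right)}\right) \left(-10430 + X\right) = \left(48928 + \left(-24 + 6 \cdot 207\right)\right) \left(-10430 + \frac{1}{12226}\right) = \left(48928 + \left(-24 + 1242\right)\right) \left(- \frac{127517179}{12226}\right) = \left(48928 + 1218\right) \left(- \frac{127517179}{12226}\right) = 50146 \left(- \frac{127517179}{12226}\right) = - \frac{3197238229067}{6113}$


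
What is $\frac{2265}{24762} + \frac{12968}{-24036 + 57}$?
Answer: $- \frac{88933727}{197922666} \approx -0.44934$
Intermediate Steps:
$\frac{2265}{24762} + \frac{12968}{-24036 + 57} = 2265 \cdot \frac{1}{24762} + \frac{12968}{-23979} = \frac{755}{8254} + 12968 \left(- \frac{1}{23979}\right) = \frac{755}{8254} - \frac{12968}{23979} = - \frac{88933727}{197922666}$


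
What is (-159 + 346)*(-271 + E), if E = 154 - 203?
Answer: -59840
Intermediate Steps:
E = -49
(-159 + 346)*(-271 + E) = (-159 + 346)*(-271 - 49) = 187*(-320) = -59840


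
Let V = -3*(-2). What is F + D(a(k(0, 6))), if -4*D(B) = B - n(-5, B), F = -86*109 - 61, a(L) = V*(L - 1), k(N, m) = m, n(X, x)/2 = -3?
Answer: -9444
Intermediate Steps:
n(X, x) = -6 (n(X, x) = 2*(-3) = -6)
V = 6
a(L) = -6 + 6*L (a(L) = 6*(L - 1) = 6*(-1 + L) = -6 + 6*L)
F = -9435 (F = -9374 - 61 = -9435)
D(B) = -3/2 - B/4 (D(B) = -(B - 1*(-6))/4 = -(B + 6)/4 = -(6 + B)/4 = -3/2 - B/4)
F + D(a(k(0, 6))) = -9435 + (-3/2 - (-6 + 6*6)/4) = -9435 + (-3/2 - (-6 + 36)/4) = -9435 + (-3/2 - ¼*30) = -9435 + (-3/2 - 15/2) = -9435 - 9 = -9444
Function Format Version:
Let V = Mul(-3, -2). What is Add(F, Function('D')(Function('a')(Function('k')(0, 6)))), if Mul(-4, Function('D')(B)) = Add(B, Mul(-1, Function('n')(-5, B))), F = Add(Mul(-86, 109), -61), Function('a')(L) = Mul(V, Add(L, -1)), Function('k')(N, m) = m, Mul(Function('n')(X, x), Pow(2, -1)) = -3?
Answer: -9444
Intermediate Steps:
Function('n')(X, x) = -6 (Function('n')(X, x) = Mul(2, -3) = -6)
V = 6
Function('a')(L) = Add(-6, Mul(6, L)) (Function('a')(L) = Mul(6, Add(L, -1)) = Mul(6, Add(-1, L)) = Add(-6, Mul(6, L)))
F = -9435 (F = Add(-9374, -61) = -9435)
Function('D')(B) = Add(Rational(-3, 2), Mul(Rational(-1, 4), B)) (Function('D')(B) = Mul(Rational(-1, 4), Add(B, Mul(-1, -6))) = Mul(Rational(-1, 4), Add(B, 6)) = Mul(Rational(-1, 4), Add(6, B)) = Add(Rational(-3, 2), Mul(Rational(-1, 4), B)))
Add(F, Function('D')(Function('a')(Function('k')(0, 6)))) = Add(-9435, Add(Rational(-3, 2), Mul(Rational(-1, 4), Add(-6, Mul(6, 6))))) = Add(-9435, Add(Rational(-3, 2), Mul(Rational(-1, 4), Add(-6, 36)))) = Add(-9435, Add(Rational(-3, 2), Mul(Rational(-1, 4), 30))) = Add(-9435, Add(Rational(-3, 2), Rational(-15, 2))) = Add(-9435, -9) = -9444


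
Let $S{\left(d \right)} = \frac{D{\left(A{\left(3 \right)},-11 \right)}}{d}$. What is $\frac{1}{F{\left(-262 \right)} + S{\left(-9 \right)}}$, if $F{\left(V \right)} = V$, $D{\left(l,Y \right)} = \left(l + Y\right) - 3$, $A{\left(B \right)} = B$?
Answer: $- \frac{9}{2347} \approx -0.0038347$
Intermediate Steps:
$D{\left(l,Y \right)} = -3 + Y + l$ ($D{\left(l,Y \right)} = \left(Y + l\right) - 3 = -3 + Y + l$)
$S{\left(d \right)} = - \frac{11}{d}$ ($S{\left(d \right)} = \frac{-3 - 11 + 3}{d} = - \frac{11}{d}$)
$\frac{1}{F{\left(-262 \right)} + S{\left(-9 \right)}} = \frac{1}{-262 - \frac{11}{-9}} = \frac{1}{-262 - - \frac{11}{9}} = \frac{1}{-262 + \frac{11}{9}} = \frac{1}{- \frac{2347}{9}} = - \frac{9}{2347}$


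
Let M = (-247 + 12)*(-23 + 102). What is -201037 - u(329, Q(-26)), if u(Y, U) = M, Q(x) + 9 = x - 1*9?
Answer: -182472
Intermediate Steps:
Q(x) = -18 + x (Q(x) = -9 + (x - 1*9) = -9 + (x - 9) = -9 + (-9 + x) = -18 + x)
M = -18565 (M = -235*79 = -18565)
u(Y, U) = -18565
-201037 - u(329, Q(-26)) = -201037 - 1*(-18565) = -201037 + 18565 = -182472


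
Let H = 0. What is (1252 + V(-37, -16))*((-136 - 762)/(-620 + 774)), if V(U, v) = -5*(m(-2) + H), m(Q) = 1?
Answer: -559903/77 ≈ -7271.5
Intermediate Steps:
V(U, v) = -5 (V(U, v) = -5*(1 + 0) = -5*1 = -5)
(1252 + V(-37, -16))*((-136 - 762)/(-620 + 774)) = (1252 - 5)*((-136 - 762)/(-620 + 774)) = 1247*(-898/154) = 1247*(-898*1/154) = 1247*(-449/77) = -559903/77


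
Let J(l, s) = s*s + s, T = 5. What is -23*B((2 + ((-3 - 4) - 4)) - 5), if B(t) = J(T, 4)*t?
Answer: 6440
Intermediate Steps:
J(l, s) = s + s² (J(l, s) = s² + s = s + s²)
B(t) = 20*t (B(t) = (4*(1 + 4))*t = (4*5)*t = 20*t)
-23*B((2 + ((-3 - 4) - 4)) - 5) = -460*((2 + ((-3 - 4) - 4)) - 5) = -460*((2 + (-7 - 4)) - 5) = -460*((2 - 11) - 5) = -460*(-9 - 5) = -460*(-14) = -23*(-280) = 6440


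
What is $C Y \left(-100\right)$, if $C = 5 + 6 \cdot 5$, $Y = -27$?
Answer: $94500$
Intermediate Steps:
$C = 35$ ($C = 5 + 30 = 35$)
$C Y \left(-100\right) = 35 \left(-27\right) \left(-100\right) = \left(-945\right) \left(-100\right) = 94500$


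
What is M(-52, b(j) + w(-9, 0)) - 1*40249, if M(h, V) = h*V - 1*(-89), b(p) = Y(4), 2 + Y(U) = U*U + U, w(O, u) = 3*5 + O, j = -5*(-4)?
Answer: -41408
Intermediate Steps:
j = 20
w(O, u) = 15 + O
Y(U) = -2 + U + U**2 (Y(U) = -2 + (U*U + U) = -2 + (U**2 + U) = -2 + (U + U**2) = -2 + U + U**2)
b(p) = 18 (b(p) = -2 + 4 + 4**2 = -2 + 4 + 16 = 18)
M(h, V) = 89 + V*h (M(h, V) = V*h + 89 = 89 + V*h)
M(-52, b(j) + w(-9, 0)) - 1*40249 = (89 + (18 + (15 - 9))*(-52)) - 1*40249 = (89 + (18 + 6)*(-52)) - 40249 = (89 + 24*(-52)) - 40249 = (89 - 1248) - 40249 = -1159 - 40249 = -41408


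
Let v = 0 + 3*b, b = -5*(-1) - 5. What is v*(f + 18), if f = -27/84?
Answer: 0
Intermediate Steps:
b = 0 (b = 5 - 5 = 0)
v = 0 (v = 0 + 3*0 = 0 + 0 = 0)
f = -9/28 (f = -27*1/84 = -9/28 ≈ -0.32143)
v*(f + 18) = 0*(-9/28 + 18) = 0*(495/28) = 0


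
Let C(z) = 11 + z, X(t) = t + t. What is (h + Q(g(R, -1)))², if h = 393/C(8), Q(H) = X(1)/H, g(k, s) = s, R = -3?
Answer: 126025/361 ≈ 349.10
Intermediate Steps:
X(t) = 2*t
Q(H) = 2/H (Q(H) = (2*1)/H = 2/H)
h = 393/19 (h = 393/(11 + 8) = 393/19 ≈ 20.684)
(h + Q(g(R, -1)))² = (393/19 + 2/(-1))² = (393/19 + 2*(-1))² = (393/19 - 2)² = (355/19)² = 126025/361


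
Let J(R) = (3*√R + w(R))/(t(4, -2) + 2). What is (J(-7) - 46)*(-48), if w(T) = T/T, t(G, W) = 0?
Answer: 2184 - 72*I*√7 ≈ 2184.0 - 190.49*I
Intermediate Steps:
w(T) = 1
J(R) = ½ + 3*√R/2 (J(R) = (3*√R + 1)/(0 + 2) = (1 + 3*√R)/2 = (1 + 3*√R)*(½) = ½ + 3*√R/2)
(J(-7) - 46)*(-48) = ((½ + 3*√(-7)/2) - 46)*(-48) = ((½ + 3*(I*√7)/2) - 46)*(-48) = ((½ + 3*I*√7/2) - 46)*(-48) = (-91/2 + 3*I*√7/2)*(-48) = 2184 - 72*I*√7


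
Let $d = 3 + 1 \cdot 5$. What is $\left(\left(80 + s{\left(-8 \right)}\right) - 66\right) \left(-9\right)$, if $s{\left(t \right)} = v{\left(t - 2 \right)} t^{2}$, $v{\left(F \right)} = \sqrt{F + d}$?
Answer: $-126 - 576 i \sqrt{2} \approx -126.0 - 814.59 i$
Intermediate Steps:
$d = 8$ ($d = 3 + 5 = 8$)
$v{\left(F \right)} = \sqrt{8 + F}$ ($v{\left(F \right)} = \sqrt{F + 8} = \sqrt{8 + F}$)
$s{\left(t \right)} = t^{2} \sqrt{6 + t}$ ($s{\left(t \right)} = \sqrt{8 + \left(t - 2\right)} t^{2} = \sqrt{8 + \left(-2 + t\right)} t^{2} = \sqrt{6 + t} t^{2} = t^{2} \sqrt{6 + t}$)
$\left(\left(80 + s{\left(-8 \right)}\right) - 66\right) \left(-9\right) = \left(\left(80 + \left(-8\right)^{2} \sqrt{6 - 8}\right) - 66\right) \left(-9\right) = \left(\left(80 + 64 \sqrt{-2}\right) - 66\right) \left(-9\right) = \left(\left(80 + 64 i \sqrt{2}\right) - 66\right) \left(-9\right) = \left(14 + 64 i \sqrt{2}\right) \left(-9\right) = -126 - 576 i \sqrt{2}$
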